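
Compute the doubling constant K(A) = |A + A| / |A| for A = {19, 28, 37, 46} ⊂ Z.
K = |A + A| / |A| = 7/4

Enumerate A + A = {a + b : a, b ∈ A}. With |A| = 4, there are |A|^2 = 16 ordered sum pairs; collecting distinct values, A + A = {38, 47, 56, 65, 74, 83, 92}, so |A + A| = 7. Thus K = 7/4. Here |A + A| = 2|A| − 1 = 7, the minimum possible — so K = 7/4 is minimal, which holds iff A is an arithmetic progression.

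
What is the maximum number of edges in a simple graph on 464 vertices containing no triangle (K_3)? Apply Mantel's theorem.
ex(464, K_3) = ⌊464^2/4⌋ = 53824

Mantel (1907): a triangle-free graph on n vertices has at most ⌊n^2/4⌋ edges, with equality for the complete bipartite graph K_{⌊n/2⌋, ⌈n/2⌉}. For n = 464: ⌊464^2/4⌋ = ⌊215296/4⌋ = 53824. The extremal graph is K_{232, 232}, which has 232·232 = 53824 edges.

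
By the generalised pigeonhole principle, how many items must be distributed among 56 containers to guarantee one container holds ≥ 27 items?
n = (27 − 1)·56 + 1 = 1457

By the generalised pigeonhole principle, to guarantee some box contains ≥ r objects we need more than (r − 1) · k objects total. Threshold: n = (r − 1) · k + 1. With r = 27 and k = 56: n = 26 · 56 + 1 = 1456 + 1 = 1457. For n = 1456 = 26 · 56, we can put exactly 26 objects in every box, avoiding 27 in any single one — so 1457 is tight.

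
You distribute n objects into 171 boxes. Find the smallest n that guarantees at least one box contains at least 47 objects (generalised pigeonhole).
n = (47 − 1)·171 + 1 = 7867

By the generalised pigeonhole principle, to guarantee some box contains ≥ r objects we need more than (r − 1) · k objects total. Threshold: n = (r − 1) · k + 1. With r = 47 and k = 171: n = 46 · 171 + 1 = 7866 + 1 = 7867. For n = 7866 = 46 · 171, we can put exactly 46 objects in every box, avoiding 47 in any single one — so 7867 is tight.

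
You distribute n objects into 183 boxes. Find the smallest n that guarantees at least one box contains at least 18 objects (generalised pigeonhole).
n = (18 − 1)·183 + 1 = 3112

By the generalised pigeonhole principle, to guarantee some box contains ≥ r objects we need more than (r − 1) · k objects total. Threshold: n = (r − 1) · k + 1. With r = 18 and k = 183: n = 17 · 183 + 1 = 3111 + 1 = 3112. For n = 3111 = 17 · 183, we can put exactly 17 objects in every box, avoiding 18 in any single one — so 3112 is tight.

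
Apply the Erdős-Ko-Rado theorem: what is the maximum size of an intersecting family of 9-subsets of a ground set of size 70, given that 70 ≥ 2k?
max |F| = C(69, 8) = 8361453672

The Erdős-Ko-Rado theorem states: for n ≥ 2k, an intersecting family of k-subsets of an n-element set has size at most C(n − 1, k − 1), with equality for 'star' families {A ⊆ [n] : |A| = k, i ∈ A} (fix an element i). For n = 70, k = 9: C(69, 8) = 8361453672.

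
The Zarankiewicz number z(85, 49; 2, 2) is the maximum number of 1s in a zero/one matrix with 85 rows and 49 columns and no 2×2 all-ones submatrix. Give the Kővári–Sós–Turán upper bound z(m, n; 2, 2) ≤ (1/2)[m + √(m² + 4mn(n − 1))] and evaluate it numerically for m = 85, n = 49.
z(85, 49; 2, 2) ≤ (1/2)[85 + √(85² + 4·85·49·48)] = (1/2)[85 + √806905] = 491.6395

Kővári–Sós–Turán: let r_1, ..., r_85 be the row sums and z = Σ r_i the total number of 1s. Each pair of columns can share at most one row with both entries 1 (else a 2×2 all-ones block appears), so Σ_i C(r_i, 2) ≤ C(49, 2) = 1176. By convexity Σ_i C(r_i, 2) ≥ 85·C(z/85, 2) = z(z − 85)/(2·85), giving z² − 85z − 85·49·48 ≤ 0 and hence z ≤ (1/2)[85 + √(7225 + 4·199920)] = (1/2)[85 + √806905] ≈ (1/2)(85 + 898.2789) = 491.6395.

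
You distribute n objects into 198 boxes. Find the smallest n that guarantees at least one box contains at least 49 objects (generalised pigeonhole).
n = (49 − 1)·198 + 1 = 9505

By the generalised pigeonhole principle, to guarantee some box contains ≥ r objects we need more than (r − 1) · k objects total. Threshold: n = (r − 1) · k + 1. With r = 49 and k = 198: n = 48 · 198 + 1 = 9504 + 1 = 9505. For n = 9504 = 48 · 198, we can put exactly 48 objects in every box, avoiding 49 in any single one — so 9505 is tight.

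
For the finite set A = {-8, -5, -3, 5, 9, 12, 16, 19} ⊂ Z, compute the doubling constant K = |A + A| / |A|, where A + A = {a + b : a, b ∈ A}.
K = |A + A| / |A| = 30/8 = 15/4

Enumerate A + A = {a + b : a, b ∈ A}. With |A| = 8, there are |A|^2 = 64 ordered sum pairs; collecting distinct values, A + A = {-16, -13, -11, -10, -8, -6, -3, 0, 1, 2, 4, 6, 7, 8, 9, 10, 11, 13, 14, 16, 17, 18, 21, 24, 25, 28, 31, 32, 35, 38}, so |A + A| = 30. Thus K = 30/8 = 15/4. For comparison, the minimum possible |A + A| over all 8-element sets is 2·8 − 1 = 15 (so min K = 15/8), attained only by arithmetic progressions.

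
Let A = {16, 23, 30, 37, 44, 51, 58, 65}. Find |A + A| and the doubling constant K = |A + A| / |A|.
K = |A + A| / |A| = 15/8

Enumerate A + A = {a + b : a, b ∈ A}. With |A| = 8, there are |A|^2 = 64 ordered sum pairs; collecting distinct values, A + A = {32, 39, 46, 53, 60, 67, 74, 81, 88, 95, 102, 109, 116, 123, 130}, so |A + A| = 15. Thus K = 15/8. Here |A + A| = 2|A| − 1 = 15, the minimum possible — so K = 15/8 is minimal, which holds iff A is an arithmetic progression.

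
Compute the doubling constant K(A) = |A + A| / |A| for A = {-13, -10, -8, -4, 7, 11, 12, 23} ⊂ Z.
K = |A + A| / |A| = 33/8

Enumerate A + A = {a + b : a, b ∈ A}. With |A| = 8, there are |A|^2 = 64 ordered sum pairs; collecting distinct values, A + A = {-26, -23, -21, -20, -18, -17, -16, -14, -12, -8, -6, -3, -2, -1, 1, 2, 3, 4, 7, 8, 10, 13, 14, 15, 18, 19, 22, 23, 24, 30, 34, 35, 46}, so |A + A| = 33. Thus K = 33/8. For comparison, the minimum possible |A + A| over all 8-element sets is 2·8 − 1 = 15 (so min K = 15/8), attained only by arithmetic progressions.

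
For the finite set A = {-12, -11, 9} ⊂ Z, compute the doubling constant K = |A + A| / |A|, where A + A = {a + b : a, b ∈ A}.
K = |A + A| / |A| = 6/3 = 2

Enumerate A + A = {a + b : a, b ∈ A}. With |A| = 3, there are |A|^2 = 9 ordered sum pairs; collecting distinct values, A + A = {-24, -23, -22, -3, -2, 18}, so |A + A| = 6. Thus K = 6/3 = 2. For comparison, the minimum possible |A + A| over all 3-element sets is 2·3 − 1 = 5 (so min K = 5/3), attained only by arithmetic progressions.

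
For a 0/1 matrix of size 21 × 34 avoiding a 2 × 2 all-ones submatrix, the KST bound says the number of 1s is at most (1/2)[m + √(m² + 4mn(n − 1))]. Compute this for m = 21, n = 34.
z(21, 34; 2, 2) ≤ (1/2)[21 + √(21² + 4·21·34·33)] = (1/2)[21 + √94689] = 164.3579

Kővári–Sós–Turán: let r_1, ..., r_21 be the row sums and z = Σ r_i the total number of 1s. Each pair of columns can share at most one row with both entries 1 (else a 2×2 all-ones block appears), so Σ_i C(r_i, 2) ≤ C(34, 2) = 561. By convexity Σ_i C(r_i, 2) ≥ 21·C(z/21, 2) = z(z − 21)/(2·21), giving z² − 21z − 21·34·33 ≤ 0 and hence z ≤ (1/2)[21 + √(441 + 4·23562)] = (1/2)[21 + √94689] ≈ (1/2)(21 + 307.7158) = 164.3579.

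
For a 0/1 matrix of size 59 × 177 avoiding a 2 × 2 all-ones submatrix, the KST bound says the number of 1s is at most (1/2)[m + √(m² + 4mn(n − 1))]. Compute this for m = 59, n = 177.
z(59, 177; 2, 2) ≤ (1/2)[59 + √(59² + 4·59·177·176)] = (1/2)[59 + √7355353] = 1385.5377

Kővári–Sós–Turán: let r_1, ..., r_59 be the row sums and z = Σ r_i the total number of 1s. Each pair of columns can share at most one row with both entries 1 (else a 2×2 all-ones block appears), so Σ_i C(r_i, 2) ≤ C(177, 2) = 15576. By convexity Σ_i C(r_i, 2) ≥ 59·C(z/59, 2) = z(z − 59)/(2·59), giving z² − 59z − 59·177·176 ≤ 0 and hence z ≤ (1/2)[59 + √(3481 + 4·1837968)] = (1/2)[59 + √7355353] ≈ (1/2)(59 + 2712.0754) = 1385.5377.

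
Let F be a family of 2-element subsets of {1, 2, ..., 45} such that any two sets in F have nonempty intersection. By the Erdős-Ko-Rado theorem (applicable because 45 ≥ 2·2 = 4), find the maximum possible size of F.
max |F| = C(44, 1) = 44

Erdős-Ko-Rado (1961): when n ≥ 2k, max |F| = C(n−1, k−1). The bound is attained by the star {A : i ∈ A} for any fixed i ∈ [n]. Here C(45−1, 2−1) = C(44, 1) = 44.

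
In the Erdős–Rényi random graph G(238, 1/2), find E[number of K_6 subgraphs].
E[# K_6] = C(238, 6) · (1/2)^C(6, 2) = 236888757651 / 2^15 ≈ 7229271.168549

For each 6-subset S of vertices (there are C(238, 6) = 236888757651 such S), let X_S = 1 if S induces a K_6 (all C(6, 2) = 15 edges present). Then P(X_S = 1) = (1/2)^15 = 1/32768. By linearity of expectation, E[# K_6] = C(238, 6) · (1/2)^15 = 236888757651 / 32768 ≈ 7229271.168549.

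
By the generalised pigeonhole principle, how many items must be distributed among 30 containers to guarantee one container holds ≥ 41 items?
n = (41 − 1)·30 + 1 = 1201

By the generalised pigeonhole principle, to guarantee some box contains ≥ r objects we need more than (r − 1) · k objects total. Threshold: n = (r − 1) · k + 1. With r = 41 and k = 30: n = 40 · 30 + 1 = 1200 + 1 = 1201. For n = 1200 = 40 · 30, we can put exactly 40 objects in every box, avoiding 41 in any single one — so 1201 is tight.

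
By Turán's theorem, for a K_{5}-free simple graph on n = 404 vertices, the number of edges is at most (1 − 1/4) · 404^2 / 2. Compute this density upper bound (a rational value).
Turán density bound = (3/4) · 404^2/2 = 61206

Turán's theorem: ex(n, K_{r+1}) is achieved by the complete r-partite Turán graph T(n, r) with parts as balanced as possible, and is at most (1 − 1/r) · n^2/2. For r = 4, n = 404: the density bound is (3/4) · 163216/2 = 61206. Since 4 ∣ 404, the Turán graph T(404, 4) has parts of equal size 101, and its edge count e(T(404, 4)) = 61206 attains the density bound exactly.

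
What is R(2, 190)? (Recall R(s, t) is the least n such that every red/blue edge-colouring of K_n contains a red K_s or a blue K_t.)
R(2, 190) = 190

R(2, k) = k for all k ≥ 2: in a 2-colouring of K_k, either some edge is red (a red K_2) or all edges are blue (a blue K_k). And K_{189} coloured all-blue has no blue K_190, so R(2, 190) > 189. Hence R(2, 190) = 190.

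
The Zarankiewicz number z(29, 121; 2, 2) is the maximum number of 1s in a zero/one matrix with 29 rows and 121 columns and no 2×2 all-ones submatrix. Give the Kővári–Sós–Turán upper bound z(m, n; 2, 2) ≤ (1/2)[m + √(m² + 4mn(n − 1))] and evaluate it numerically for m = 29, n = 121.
z(29, 121; 2, 2) ≤ (1/2)[29 + √(29² + 4·29·121·120)] = (1/2)[29 + √1685161] = 663.5688

Kővári–Sós–Turán: let r_1, ..., r_29 be the row sums and z = Σ r_i the total number of 1s. Each pair of columns can share at most one row with both entries 1 (else a 2×2 all-ones block appears), so Σ_i C(r_i, 2) ≤ C(121, 2) = 7260. By convexity Σ_i C(r_i, 2) ≥ 29·C(z/29, 2) = z(z − 29)/(2·29), giving z² − 29z − 29·121·120 ≤ 0 and hence z ≤ (1/2)[29 + √(841 + 4·421080)] = (1/2)[29 + √1685161] ≈ (1/2)(29 + 1298.1375) = 663.5688.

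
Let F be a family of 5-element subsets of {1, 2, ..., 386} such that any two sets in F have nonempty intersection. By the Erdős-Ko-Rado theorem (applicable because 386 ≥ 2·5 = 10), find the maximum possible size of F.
max |F| = C(385, 4) = 901244960

The Erdős-Ko-Rado theorem states: for n ≥ 2k, an intersecting family of k-subsets of an n-element set has size at most C(n − 1, k − 1), with equality for 'star' families {A ⊆ [n] : |A| = k, i ∈ A} (fix an element i). For n = 386, k = 5: C(385, 4) = 901244960.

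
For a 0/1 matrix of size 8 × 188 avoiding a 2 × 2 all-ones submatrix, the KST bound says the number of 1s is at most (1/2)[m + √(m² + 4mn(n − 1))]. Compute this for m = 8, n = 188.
z(8, 188; 2, 2) ≤ (1/2)[8 + √(8² + 4·8·188·187)] = (1/2)[8 + √1125056] = 534.3433

Kővári–Sós–Turán: let r_1, ..., r_8 be the row sums and z = Σ r_i the total number of 1s. Each pair of columns can share at most one row with both entries 1 (else a 2×2 all-ones block appears), so Σ_i C(r_i, 2) ≤ C(188, 2) = 17578. By convexity Σ_i C(r_i, 2) ≥ 8·C(z/8, 2) = z(z − 8)/(2·8), giving z² − 8z − 8·188·187 ≤ 0 and hence z ≤ (1/2)[8 + √(64 + 4·281248)] = (1/2)[8 + √1125056] ≈ (1/2)(8 + 1060.6866) = 534.3433.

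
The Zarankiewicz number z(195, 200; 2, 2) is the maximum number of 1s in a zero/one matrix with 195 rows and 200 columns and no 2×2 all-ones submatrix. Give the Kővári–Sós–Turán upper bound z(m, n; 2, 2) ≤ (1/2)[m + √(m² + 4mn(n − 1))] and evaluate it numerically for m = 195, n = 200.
z(195, 200; 2, 2) ≤ (1/2)[195 + √(195² + 4·195·200·199)] = (1/2)[195 + √31082025] = 2885.0628

Kővári–Sós–Turán: let r_1, ..., r_195 be the row sums and z = Σ r_i the total number of 1s. Each pair of columns can share at most one row with both entries 1 (else a 2×2 all-ones block appears), so Σ_i C(r_i, 2) ≤ C(200, 2) = 19900. By convexity Σ_i C(r_i, 2) ≥ 195·C(z/195, 2) = z(z − 195)/(2·195), giving z² − 195z − 195·200·199 ≤ 0 and hence z ≤ (1/2)[195 + √(38025 + 4·7761000)] = (1/2)[195 + √31082025] ≈ (1/2)(195 + 5575.1256) = 2885.0628.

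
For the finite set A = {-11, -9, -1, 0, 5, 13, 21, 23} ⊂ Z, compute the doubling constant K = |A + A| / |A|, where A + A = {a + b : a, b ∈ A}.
K = |A + A| / |A| = 31/8

Enumerate A + A = {a + b : a, b ∈ A}. With |A| = 8, there are |A|^2 = 64 ordered sum pairs; collecting distinct values, A + A = {-22, -20, -18, -12, -11, -10, -9, -6, -4, -2, -1, 0, 2, 4, 5, 10, 12, 13, 14, 18, 20, 21, 22, 23, 26, 28, 34, 36, 42, 44, 46}, so |A + A| = 31. Thus K = 31/8. For comparison, the minimum possible |A + A| over all 8-element sets is 2·8 − 1 = 15 (so min K = 15/8), attained only by arithmetic progressions.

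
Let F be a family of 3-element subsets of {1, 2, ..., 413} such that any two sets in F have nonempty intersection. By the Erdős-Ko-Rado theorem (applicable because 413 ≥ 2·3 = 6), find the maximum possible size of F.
max |F| = C(412, 2) = 84666

Erdős-Ko-Rado (1961): when n ≥ 2k, max |F| = C(n−1, k−1). The bound is attained by the star {A : i ∈ A} for any fixed i ∈ [n]. Here C(413−1, 3−1) = C(412, 2) = 84666.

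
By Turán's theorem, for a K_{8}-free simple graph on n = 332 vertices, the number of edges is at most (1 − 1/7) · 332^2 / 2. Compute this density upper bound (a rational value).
Turán density bound = (6/7) · 332^2/2 = 330672/7 ≈ 47238.8571

Turán's theorem: ex(n, K_{r+1}) is achieved by the complete r-partite Turán graph T(n, r) with parts as balanced as possible, and is at most (1 − 1/r) · n^2/2. For r = 7, n = 332: the density bound is (6/7) · 110224/2 = 330672/7 ≈ 47238.8571. The integer-valued extremum is e(T(332, 7)) = 47238, which is strictly less than the density bound 330672/7 since 7 ∤ 332 (the parts of T(332, 7) cannot all be equal).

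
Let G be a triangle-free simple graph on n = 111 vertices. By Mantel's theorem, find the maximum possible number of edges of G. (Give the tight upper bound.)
ex(111, K_3) = ⌊111^2/4⌋ = 3080

Mantel (1907): a triangle-free graph on n vertices has at most ⌊n^2/4⌋ edges, with equality for the complete bipartite graph K_{⌊n/2⌋, ⌈n/2⌉}. For n = 111: ⌊111^2/4⌋ = ⌊12321/4⌋ = 3080. The extremal graph is K_{55, 56}, which has 55·56 = 3080 edges.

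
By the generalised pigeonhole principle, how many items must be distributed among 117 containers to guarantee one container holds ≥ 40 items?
n = (40 − 1)·117 + 1 = 4564

By the generalised pigeonhole principle, to guarantee some box contains ≥ r objects we need more than (r − 1) · k objects total. Threshold: n = (r − 1) · k + 1. With r = 40 and k = 117: n = 39 · 117 + 1 = 4563 + 1 = 4564. For n = 4563 = 39 · 117, we can put exactly 39 objects in every box, avoiding 40 in any single one — so 4564 is tight.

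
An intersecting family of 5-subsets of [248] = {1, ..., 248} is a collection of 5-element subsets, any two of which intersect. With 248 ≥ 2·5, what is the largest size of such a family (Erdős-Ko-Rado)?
max |F| = C(247, 4) = 151348015

The Erdős-Ko-Rado theorem states: for n ≥ 2k, an intersecting family of k-subsets of an n-element set has size at most C(n − 1, k − 1), with equality for 'star' families {A ⊆ [n] : |A| = k, i ∈ A} (fix an element i). For n = 248, k = 5: C(247, 4) = 151348015.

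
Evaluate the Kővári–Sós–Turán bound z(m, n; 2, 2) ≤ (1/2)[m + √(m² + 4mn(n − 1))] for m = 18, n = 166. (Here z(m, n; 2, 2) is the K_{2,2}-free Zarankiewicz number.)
z(18, 166; 2, 2) ≤ (1/2)[18 + √(18² + 4·18·166·165)] = (1/2)[18 + √1972404] = 711.2115

Kővári–Sós–Turán: let r_1, ..., r_18 be the row sums and z = Σ r_i the total number of 1s. Each pair of columns can share at most one row with both entries 1 (else a 2×2 all-ones block appears), so Σ_i C(r_i, 2) ≤ C(166, 2) = 13695. By convexity Σ_i C(r_i, 2) ≥ 18·C(z/18, 2) = z(z − 18)/(2·18), giving z² − 18z − 18·166·165 ≤ 0 and hence z ≤ (1/2)[18 + √(324 + 4·493020)] = (1/2)[18 + √1972404] ≈ (1/2)(18 + 1404.423) = 711.2115.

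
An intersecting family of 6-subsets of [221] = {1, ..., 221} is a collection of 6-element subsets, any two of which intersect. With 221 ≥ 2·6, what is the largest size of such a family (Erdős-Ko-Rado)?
max |F| = C(220, 5) = 4102565544

Erdős-Ko-Rado (1961): when n ≥ 2k, max |F| = C(n−1, k−1). The bound is attained by the star {A : i ∈ A} for any fixed i ∈ [n]. Here C(221−1, 6−1) = C(220, 5) = 4102565544.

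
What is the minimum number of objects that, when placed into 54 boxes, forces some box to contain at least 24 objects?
n = (24 − 1)·54 + 1 = 1243

By the generalised pigeonhole principle, to guarantee some box contains ≥ r objects we need more than (r − 1) · k objects total. Threshold: n = (r − 1) · k + 1. With r = 24 and k = 54: n = 23 · 54 + 1 = 1242 + 1 = 1243. For n = 1242 = 23 · 54, we can put exactly 23 objects in every box, avoiding 24 in any single one — so 1243 is tight.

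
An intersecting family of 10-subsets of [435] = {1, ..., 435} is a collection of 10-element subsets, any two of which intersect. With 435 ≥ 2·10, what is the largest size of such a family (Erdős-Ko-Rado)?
max |F| = C(434, 9) = 1384785797968408836

The Erdős-Ko-Rado theorem states: for n ≥ 2k, an intersecting family of k-subsets of an n-element set has size at most C(n − 1, k − 1), with equality for 'star' families {A ⊆ [n] : |A| = k, i ∈ A} (fix an element i). For n = 435, k = 10: C(434, 9) = 1384785797968408836.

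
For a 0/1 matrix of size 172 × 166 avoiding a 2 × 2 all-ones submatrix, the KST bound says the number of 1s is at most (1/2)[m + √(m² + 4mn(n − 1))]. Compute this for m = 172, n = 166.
z(172, 166; 2, 2) ≤ (1/2)[172 + √(172² + 4·172·166·165)] = (1/2)[172 + √18873904] = 2258.2053

Kővári–Sós–Turán: let r_1, ..., r_172 be the row sums and z = Σ r_i the total number of 1s. Each pair of columns can share at most one row with both entries 1 (else a 2×2 all-ones block appears), so Σ_i C(r_i, 2) ≤ C(166, 2) = 13695. By convexity Σ_i C(r_i, 2) ≥ 172·C(z/172, 2) = z(z − 172)/(2·172), giving z² − 172z − 172·166·165 ≤ 0 and hence z ≤ (1/2)[172 + √(29584 + 4·4711080)] = (1/2)[172 + √18873904] ≈ (1/2)(172 + 4344.4107) = 2258.2053.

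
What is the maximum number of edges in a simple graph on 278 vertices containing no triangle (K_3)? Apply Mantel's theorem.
ex(278, K_3) = ⌊278^2/4⌋ = 19321

Mantel (1907): a triangle-free graph on n vertices has at most ⌊n^2/4⌋ edges, with equality for the complete bipartite graph K_{⌊n/2⌋, ⌈n/2⌉}. For n = 278: ⌊278^2/4⌋ = ⌊77284/4⌋ = 19321. The extremal graph is K_{139, 139}, which has 139·139 = 19321 edges.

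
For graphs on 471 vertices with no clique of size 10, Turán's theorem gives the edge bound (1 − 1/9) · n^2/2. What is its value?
Turán density bound = (8/9) · 471^2/2 = 98596

Turán's theorem: ex(n, K_{r+1}) is achieved by the complete r-partite Turán graph T(n, r) with parts as balanced as possible, and is at most (1 − 1/r) · n^2/2. For r = 9, n = 471: the density bound is (8/9) · 221841/2 = 98596. The integer-valued extremum is e(T(471, 9)) = 98595, which is strictly less than the density bound 98596 since 9 ∤ 471 (the parts of T(471, 9) cannot all be equal).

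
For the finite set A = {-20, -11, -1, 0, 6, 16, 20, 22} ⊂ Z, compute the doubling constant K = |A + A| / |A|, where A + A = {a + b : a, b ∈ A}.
K = |A + A| / |A| = 33/8

Enumerate A + A = {a + b : a, b ∈ A}. With |A| = 8, there are |A|^2 = 64 ordered sum pairs; collecting distinct values, A + A = {-40, -31, -22, -21, -20, -14, -12, -11, -5, -4, -2, -1, 0, 2, 5, 6, 9, 11, 12, 15, 16, 19, 20, 21, 22, 26, 28, 32, 36, 38, 40, 42, 44}, so |A + A| = 33. Thus K = 33/8. For comparison, the minimum possible |A + A| over all 8-element sets is 2·8 − 1 = 15 (so min K = 15/8), attained only by arithmetic progressions.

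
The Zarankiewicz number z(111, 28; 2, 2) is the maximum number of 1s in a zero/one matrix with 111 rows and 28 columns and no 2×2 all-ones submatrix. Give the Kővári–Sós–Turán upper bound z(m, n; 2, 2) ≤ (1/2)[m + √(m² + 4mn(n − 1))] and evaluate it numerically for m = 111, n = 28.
z(111, 28; 2, 2) ≤ (1/2)[111 + √(111² + 4·111·28·27)] = (1/2)[111 + √347985] = 350.4513

Kővári–Sós–Turán: let r_1, ..., r_111 be the row sums and z = Σ r_i the total number of 1s. Each pair of columns can share at most one row with both entries 1 (else a 2×2 all-ones block appears), so Σ_i C(r_i, 2) ≤ C(28, 2) = 378. By convexity Σ_i C(r_i, 2) ≥ 111·C(z/111, 2) = z(z − 111)/(2·111), giving z² − 111z − 111·28·27 ≤ 0 and hence z ≤ (1/2)[111 + √(12321 + 4·83916)] = (1/2)[111 + √347985] ≈ (1/2)(111 + 589.9025) = 350.4513.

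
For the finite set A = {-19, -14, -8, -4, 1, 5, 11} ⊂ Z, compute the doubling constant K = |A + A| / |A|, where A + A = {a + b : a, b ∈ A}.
K = |A + A| / |A| = 24/7

Enumerate A + A = {a + b : a, b ∈ A}. With |A| = 7, there are |A|^2 = 49 ordered sum pairs; collecting distinct values, A + A = {-38, -33, -28, -27, -23, -22, -18, -16, -14, -13, -12, -9, -8, -7, -3, 1, 2, 3, 6, 7, 10, 12, 16, 22}, so |A + A| = 24. Thus K = 24/7. For comparison, the minimum possible |A + A| over all 7-element sets is 2·7 − 1 = 13 (so min K = 13/7), attained only by arithmetic progressions.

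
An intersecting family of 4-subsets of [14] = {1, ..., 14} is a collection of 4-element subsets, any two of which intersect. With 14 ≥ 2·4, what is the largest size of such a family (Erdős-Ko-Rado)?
max |F| = C(13, 3) = 286

The Erdős-Ko-Rado theorem states: for n ≥ 2k, an intersecting family of k-subsets of an n-element set has size at most C(n − 1, k − 1), with equality for 'star' families {A ⊆ [n] : |A| = k, i ∈ A} (fix an element i). For n = 14, k = 4: C(13, 3) = 286.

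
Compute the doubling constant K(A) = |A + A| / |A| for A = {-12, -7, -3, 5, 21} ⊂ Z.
K = |A + A| / |A| = 15/5 = 3

Enumerate A + A = {a + b : a, b ∈ A}. With |A| = 5, there are |A|^2 = 25 ordered sum pairs; collecting distinct values, A + A = {-24, -19, -15, -14, -10, -7, -6, -2, 2, 9, 10, 14, 18, 26, 42}, so |A + A| = 15. Thus K = 15/5 = 3. For comparison, the minimum possible |A + A| over all 5-element sets is 2·5 − 1 = 9 (so min K = 9/5), attained only by arithmetic progressions.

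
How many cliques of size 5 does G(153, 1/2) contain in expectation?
E[# K_5] = C(153, 5) · (1/2)^C(5, 2) = 654045930 / 2^10 = 327022965/512 ≈ 638716.728516

For each 5-subset S of vertices (there are C(153, 5) = 654045930 such S), let X_S = 1 if S induces a K_5 (all C(5, 2) = 10 edges present). Then P(X_S = 1) = (1/2)^10 = 1/1024. By linearity of expectation, E[# K_5] = C(153, 5) · (1/2)^10 = 654045930 / 1024 = 327022965/512 ≈ 638716.728516.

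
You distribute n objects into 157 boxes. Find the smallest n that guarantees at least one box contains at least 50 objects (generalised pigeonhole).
n = (50 − 1)·157 + 1 = 7694

By the generalised pigeonhole principle, to guarantee some box contains ≥ r objects we need more than (r − 1) · k objects total. Threshold: n = (r − 1) · k + 1. With r = 50 and k = 157: n = 49 · 157 + 1 = 7693 + 1 = 7694. For n = 7693 = 49 · 157, we can put exactly 49 objects in every box, avoiding 50 in any single one — so 7694 is tight.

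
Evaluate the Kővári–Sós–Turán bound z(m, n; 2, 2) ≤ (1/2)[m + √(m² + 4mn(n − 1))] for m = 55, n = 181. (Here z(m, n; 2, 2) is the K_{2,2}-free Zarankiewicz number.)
z(55, 181; 2, 2) ≤ (1/2)[55 + √(55² + 4·55·181·180)] = (1/2)[55 + √7170625] = 1366.4011

Kővári–Sós–Turán: let r_1, ..., r_55 be the row sums and z = Σ r_i the total number of 1s. Each pair of columns can share at most one row with both entries 1 (else a 2×2 all-ones block appears), so Σ_i C(r_i, 2) ≤ C(181, 2) = 16290. By convexity Σ_i C(r_i, 2) ≥ 55·C(z/55, 2) = z(z − 55)/(2·55), giving z² − 55z − 55·181·180 ≤ 0 and hence z ≤ (1/2)[55 + √(3025 + 4·1791900)] = (1/2)[55 + √7170625] ≈ (1/2)(55 + 2677.8023) = 1366.4011.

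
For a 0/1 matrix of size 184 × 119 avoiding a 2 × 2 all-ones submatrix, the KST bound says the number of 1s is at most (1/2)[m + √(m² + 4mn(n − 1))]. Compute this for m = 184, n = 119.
z(184, 119; 2, 2) ≤ (1/2)[184 + √(184² + 4·184·119·118)] = (1/2)[184 + √10368768] = 1702.0286

Kővári–Sós–Turán: let r_1, ..., r_184 be the row sums and z = Σ r_i the total number of 1s. Each pair of columns can share at most one row with both entries 1 (else a 2×2 all-ones block appears), so Σ_i C(r_i, 2) ≤ C(119, 2) = 7021. By convexity Σ_i C(r_i, 2) ≥ 184·C(z/184, 2) = z(z − 184)/(2·184), giving z² − 184z − 184·119·118 ≤ 0 and hence z ≤ (1/2)[184 + √(33856 + 4·2583728)] = (1/2)[184 + √10368768] ≈ (1/2)(184 + 3220.0571) = 1702.0286.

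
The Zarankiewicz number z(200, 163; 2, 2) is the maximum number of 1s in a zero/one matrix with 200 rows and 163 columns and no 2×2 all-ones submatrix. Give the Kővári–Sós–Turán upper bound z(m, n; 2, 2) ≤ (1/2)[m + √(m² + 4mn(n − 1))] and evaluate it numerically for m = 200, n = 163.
z(200, 163; 2, 2) ≤ (1/2)[200 + √(200² + 4·200·163·162)] = (1/2)[200 + √21164800] = 2400.2609

Kővári–Sós–Turán: let r_1, ..., r_200 be the row sums and z = Σ r_i the total number of 1s. Each pair of columns can share at most one row with both entries 1 (else a 2×2 all-ones block appears), so Σ_i C(r_i, 2) ≤ C(163, 2) = 13203. By convexity Σ_i C(r_i, 2) ≥ 200·C(z/200, 2) = z(z − 200)/(2·200), giving z² − 200z − 200·163·162 ≤ 0 and hence z ≤ (1/2)[200 + √(40000 + 4·5281200)] = (1/2)[200 + √21164800] ≈ (1/2)(200 + 4600.5217) = 2400.2609.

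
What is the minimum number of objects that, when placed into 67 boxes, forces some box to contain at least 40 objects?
n = (40 − 1)·67 + 1 = 2614

By the generalised pigeonhole principle, to guarantee some box contains ≥ r objects we need more than (r − 1) · k objects total. Threshold: n = (r − 1) · k + 1. With r = 40 and k = 67: n = 39 · 67 + 1 = 2613 + 1 = 2614. For n = 2613 = 39 · 67, we can put exactly 39 objects in every box, avoiding 40 in any single one — so 2614 is tight.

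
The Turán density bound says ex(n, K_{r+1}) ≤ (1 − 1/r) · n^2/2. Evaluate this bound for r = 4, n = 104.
Turán density bound = (3/4) · 104^2/2 = 4056

Turán's theorem: ex(n, K_{r+1}) is achieved by the complete r-partite Turán graph T(n, r) with parts as balanced as possible, and is at most (1 − 1/r) · n^2/2. For r = 4, n = 104: the density bound is (3/4) · 10816/2 = 4056. Since 4 ∣ 104, the Turán graph T(104, 4) has parts of equal size 26, and its edge count e(T(104, 4)) = 4056 attains the density bound exactly.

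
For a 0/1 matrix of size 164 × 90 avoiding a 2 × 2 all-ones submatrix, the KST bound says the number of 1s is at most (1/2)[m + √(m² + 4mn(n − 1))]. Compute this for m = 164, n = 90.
z(164, 90; 2, 2) ≤ (1/2)[164 + √(164² + 4·164·90·89)] = (1/2)[164 + √5281456] = 1231.0709

Kővári–Sós–Turán: let r_1, ..., r_164 be the row sums and z = Σ r_i the total number of 1s. Each pair of columns can share at most one row with both entries 1 (else a 2×2 all-ones block appears), so Σ_i C(r_i, 2) ≤ C(90, 2) = 4005. By convexity Σ_i C(r_i, 2) ≥ 164·C(z/164, 2) = z(z − 164)/(2·164), giving z² − 164z − 164·90·89 ≤ 0 and hence z ≤ (1/2)[164 + √(26896 + 4·1313640)] = (1/2)[164 + √5281456] ≈ (1/2)(164 + 2298.1419) = 1231.0709.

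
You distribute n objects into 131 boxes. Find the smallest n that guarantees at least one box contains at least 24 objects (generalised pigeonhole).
n = (24 − 1)·131 + 1 = 3014

By the generalised pigeonhole principle, to guarantee some box contains ≥ r objects we need more than (r − 1) · k objects total. Threshold: n = (r − 1) · k + 1. With r = 24 and k = 131: n = 23 · 131 + 1 = 3013 + 1 = 3014. For n = 3013 = 23 · 131, we can put exactly 23 objects in every box, avoiding 24 in any single one — so 3014 is tight.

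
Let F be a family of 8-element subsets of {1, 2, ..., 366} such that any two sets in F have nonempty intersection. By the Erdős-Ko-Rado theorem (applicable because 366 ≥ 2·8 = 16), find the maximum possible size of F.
max |F| = C(365, 7) = 161615517981060

Erdős-Ko-Rado (1961): when n ≥ 2k, max |F| = C(n−1, k−1). The bound is attained by the star {A : i ∈ A} for any fixed i ∈ [n]. Here C(366−1, 8−1) = C(365, 7) = 161615517981060.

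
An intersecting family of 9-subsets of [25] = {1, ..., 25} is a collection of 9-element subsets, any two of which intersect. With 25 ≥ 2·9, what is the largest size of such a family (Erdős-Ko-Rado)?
max |F| = C(24, 8) = 735471

The Erdős-Ko-Rado theorem states: for n ≥ 2k, an intersecting family of k-subsets of an n-element set has size at most C(n − 1, k − 1), with equality for 'star' families {A ⊆ [n] : |A| = k, i ∈ A} (fix an element i). For n = 25, k = 9: C(24, 8) = 735471.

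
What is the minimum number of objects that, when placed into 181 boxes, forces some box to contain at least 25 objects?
n = (25 − 1)·181 + 1 = 4345

By the generalised pigeonhole principle, to guarantee some box contains ≥ r objects we need more than (r − 1) · k objects total. Threshold: n = (r − 1) · k + 1. With r = 25 and k = 181: n = 24 · 181 + 1 = 4344 + 1 = 4345. For n = 4344 = 24 · 181, we can put exactly 24 objects in every box, avoiding 25 in any single one — so 4345 is tight.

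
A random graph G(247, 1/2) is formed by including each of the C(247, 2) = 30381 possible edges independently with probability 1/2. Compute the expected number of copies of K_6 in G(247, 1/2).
E[# K_6] = C(247, 6) · (1/2)^C(6, 2) = 296672379003 / 2^15 ≈ 9053722.503754

For each 6-subset S of vertices (there are C(247, 6) = 296672379003 such S), let X_S = 1 if S induces a K_6 (all C(6, 2) = 15 edges present). Then P(X_S = 1) = (1/2)^15 = 1/32768. By linearity of expectation, E[# K_6] = C(247, 6) · (1/2)^15 = 296672379003 / 32768 ≈ 9053722.503754.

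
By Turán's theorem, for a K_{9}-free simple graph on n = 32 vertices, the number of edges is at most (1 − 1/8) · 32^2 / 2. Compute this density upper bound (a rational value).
Turán density bound = (7/8) · 32^2/2 = 448

Turán's theorem: ex(n, K_{r+1}) is achieved by the complete r-partite Turán graph T(n, r) with parts as balanced as possible, and is at most (1 − 1/r) · n^2/2. For r = 8, n = 32: the density bound is (7/8) · 1024/2 = 448. Since 8 ∣ 32, the Turán graph T(32, 8) has parts of equal size 4, and its edge count e(T(32, 8)) = 448 attains the density bound exactly.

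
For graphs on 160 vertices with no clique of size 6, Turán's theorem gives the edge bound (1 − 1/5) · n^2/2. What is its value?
Turán density bound = (4/5) · 160^2/2 = 10240

Turán's theorem: ex(n, K_{r+1}) is achieved by the complete r-partite Turán graph T(n, r) with parts as balanced as possible, and is at most (1 − 1/r) · n^2/2. For r = 5, n = 160: the density bound is (4/5) · 25600/2 = 10240. Since 5 ∣ 160, the Turán graph T(160, 5) has parts of equal size 32, and its edge count e(T(160, 5)) = 10240 attains the density bound exactly.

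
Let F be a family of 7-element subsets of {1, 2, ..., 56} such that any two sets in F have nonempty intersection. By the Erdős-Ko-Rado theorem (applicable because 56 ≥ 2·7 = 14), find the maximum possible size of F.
max |F| = C(55, 6) = 28989675

The Erdős-Ko-Rado theorem states: for n ≥ 2k, an intersecting family of k-subsets of an n-element set has size at most C(n − 1, k − 1), with equality for 'star' families {A ⊆ [n] : |A| = k, i ∈ A} (fix an element i). For n = 56, k = 7: C(55, 6) = 28989675.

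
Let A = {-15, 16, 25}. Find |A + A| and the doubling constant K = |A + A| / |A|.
K = |A + A| / |A| = 6/3 = 2

Enumerate A + A = {a + b : a, b ∈ A}. With |A| = 3, there are |A|^2 = 9 ordered sum pairs; collecting distinct values, A + A = {-30, 1, 10, 32, 41, 50}, so |A + A| = 6. Thus K = 6/3 = 2. For comparison, the minimum possible |A + A| over all 3-element sets is 2·3 − 1 = 5 (so min K = 5/3), attained only by arithmetic progressions.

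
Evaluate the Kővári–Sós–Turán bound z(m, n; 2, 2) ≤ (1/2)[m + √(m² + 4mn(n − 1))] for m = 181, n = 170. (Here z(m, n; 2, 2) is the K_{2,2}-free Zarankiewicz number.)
z(181, 170; 2, 2) ≤ (1/2)[181 + √(181² + 4·181·170·169)] = (1/2)[181 + √20833281] = 2372.6745

Kővári–Sós–Turán: let r_1, ..., r_181 be the row sums and z = Σ r_i the total number of 1s. Each pair of columns can share at most one row with both entries 1 (else a 2×2 all-ones block appears), so Σ_i C(r_i, 2) ≤ C(170, 2) = 14365. By convexity Σ_i C(r_i, 2) ≥ 181·C(z/181, 2) = z(z − 181)/(2·181), giving z² − 181z − 181·170·169 ≤ 0 and hence z ≤ (1/2)[181 + √(32761 + 4·5200130)] = (1/2)[181 + √20833281] ≈ (1/2)(181 + 4564.3489) = 2372.6745.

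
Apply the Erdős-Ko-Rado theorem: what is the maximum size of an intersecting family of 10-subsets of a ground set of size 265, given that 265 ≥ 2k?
max |F| = C(264, 9) = 14955617450039552

The Erdős-Ko-Rado theorem states: for n ≥ 2k, an intersecting family of k-subsets of an n-element set has size at most C(n − 1, k − 1), with equality for 'star' families {A ⊆ [n] : |A| = k, i ∈ A} (fix an element i). For n = 265, k = 10: C(264, 9) = 14955617450039552.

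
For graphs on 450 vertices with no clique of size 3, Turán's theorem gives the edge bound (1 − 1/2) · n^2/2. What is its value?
Turán density bound = (1/2) · 450^2/2 = 50625

Turán's theorem: ex(n, K_{r+1}) is achieved by the complete r-partite Turán graph T(n, r) with parts as balanced as possible, and is at most (1 − 1/r) · n^2/2. For r = 2, n = 450: the density bound is (1/2) · 202500/2 = 50625. Since 2 ∣ 450, the Turán graph T(450, 2) has parts of equal size 225, and its edge count e(T(450, 2)) = 50625 attains the density bound exactly.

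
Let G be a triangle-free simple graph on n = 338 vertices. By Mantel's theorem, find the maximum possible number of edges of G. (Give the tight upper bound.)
ex(338, K_3) = ⌊338^2/4⌋ = 28561

Mantel (1907): a triangle-free graph on n vertices has at most ⌊n^2/4⌋ edges, with equality for the complete bipartite graph K_{⌊n/2⌋, ⌈n/2⌉}. For n = 338: ⌊338^2/4⌋ = ⌊114244/4⌋ = 28561. The extremal graph is K_{169, 169}, which has 169·169 = 28561 edges.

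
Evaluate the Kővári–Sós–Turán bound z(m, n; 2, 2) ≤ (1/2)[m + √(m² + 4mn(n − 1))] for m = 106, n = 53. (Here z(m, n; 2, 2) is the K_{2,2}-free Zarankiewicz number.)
z(106, 53; 2, 2) ≤ (1/2)[106 + √(106² + 4·106·53·52)] = (1/2)[106 + √1179780] = 596.0884

Kővári–Sós–Turán: let r_1, ..., r_106 be the row sums and z = Σ r_i the total number of 1s. Each pair of columns can share at most one row with both entries 1 (else a 2×2 all-ones block appears), so Σ_i C(r_i, 2) ≤ C(53, 2) = 1378. By convexity Σ_i C(r_i, 2) ≥ 106·C(z/106, 2) = z(z − 106)/(2·106), giving z² − 106z − 106·53·52 ≤ 0 and hence z ≤ (1/2)[106 + √(11236 + 4·292136)] = (1/2)[106 + √1179780] ≈ (1/2)(106 + 1086.1768) = 596.0884.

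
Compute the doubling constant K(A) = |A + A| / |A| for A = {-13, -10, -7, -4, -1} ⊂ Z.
K = |A + A| / |A| = 9/5

Enumerate A + A = {a + b : a, b ∈ A}. With |A| = 5, there are |A|^2 = 25 ordered sum pairs; collecting distinct values, A + A = {-26, -23, -20, -17, -14, -11, -8, -5, -2}, so |A + A| = 9. Thus K = 9/5. Here |A + A| = 2|A| − 1 = 9, the minimum possible — so K = 9/5 is minimal, which holds iff A is an arithmetic progression.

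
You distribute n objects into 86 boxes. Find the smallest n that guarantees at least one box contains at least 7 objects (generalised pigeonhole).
n = (7 − 1)·86 + 1 = 517

By the generalised pigeonhole principle, to guarantee some box contains ≥ r objects we need more than (r − 1) · k objects total. Threshold: n = (r − 1) · k + 1. With r = 7 and k = 86: n = 6 · 86 + 1 = 516 + 1 = 517. For n = 516 = 6 · 86, we can put exactly 6 objects in every box, avoiding 7 in any single one — so 517 is tight.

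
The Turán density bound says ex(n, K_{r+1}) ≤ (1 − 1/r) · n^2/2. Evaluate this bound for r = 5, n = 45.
Turán density bound = (4/5) · 45^2/2 = 810

Turán's theorem: ex(n, K_{r+1}) is achieved by the complete r-partite Turán graph T(n, r) with parts as balanced as possible, and is at most (1 − 1/r) · n^2/2. For r = 5, n = 45: the density bound is (4/5) · 2025/2 = 810. Since 5 ∣ 45, the Turán graph T(45, 5) has parts of equal size 9, and its edge count e(T(45, 5)) = 810 attains the density bound exactly.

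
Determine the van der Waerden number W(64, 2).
W(64, 2) = 64 + 1 = 65

A 2-term AP is any pair of integers, so a monochromatic 2-AP exists iff some colour is used at least twice. With 64 colours, the colouring i ↦ i on {1, ..., 64} uses each colour once, avoiding any monochromatic pair, so W(64, 2) > 64. For {1, ..., 65}, pigeonhole forces two integers of the same colour, which form a monochromatic 2-AP. Hence W(64, 2) = 65.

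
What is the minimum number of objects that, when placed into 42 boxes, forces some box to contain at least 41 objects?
n = (41 − 1)·42 + 1 = 1681

By the generalised pigeonhole principle, to guarantee some box contains ≥ r objects we need more than (r − 1) · k objects total. Threshold: n = (r − 1) · k + 1. With r = 41 and k = 42: n = 40 · 42 + 1 = 1680 + 1 = 1681. For n = 1680 = 40 · 42, we can put exactly 40 objects in every box, avoiding 41 in any single one — so 1681 is tight.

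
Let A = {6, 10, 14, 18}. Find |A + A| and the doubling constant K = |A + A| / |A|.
K = |A + A| / |A| = 7/4

Enumerate A + A = {a + b : a, b ∈ A}. With |A| = 4, there are |A|^2 = 16 ordered sum pairs; collecting distinct values, A + A = {12, 16, 20, 24, 28, 32, 36}, so |A + A| = 7. Thus K = 7/4. Here |A + A| = 2|A| − 1 = 7, the minimum possible — so K = 7/4 is minimal, which holds iff A is an arithmetic progression.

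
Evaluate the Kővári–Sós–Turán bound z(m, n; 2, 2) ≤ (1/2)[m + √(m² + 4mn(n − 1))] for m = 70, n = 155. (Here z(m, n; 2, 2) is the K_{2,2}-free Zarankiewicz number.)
z(70, 155; 2, 2) ≤ (1/2)[70 + √(70² + 4·70·155·154)] = (1/2)[70 + √6688500] = 1328.1067

Kővári–Sós–Turán: let r_1, ..., r_70 be the row sums and z = Σ r_i the total number of 1s. Each pair of columns can share at most one row with both entries 1 (else a 2×2 all-ones block appears), so Σ_i C(r_i, 2) ≤ C(155, 2) = 11935. By convexity Σ_i C(r_i, 2) ≥ 70·C(z/70, 2) = z(z − 70)/(2·70), giving z² − 70z − 70·155·154 ≤ 0 and hence z ≤ (1/2)[70 + √(4900 + 4·1670900)] = (1/2)[70 + √6688500] ≈ (1/2)(70 + 2586.2134) = 1328.1067.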